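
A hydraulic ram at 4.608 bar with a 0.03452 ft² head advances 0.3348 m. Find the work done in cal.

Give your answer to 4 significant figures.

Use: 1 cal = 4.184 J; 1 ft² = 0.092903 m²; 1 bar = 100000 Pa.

118.3 cal

4.608 bar → 460800 Pa
0.03452 ft² → 0.00320701 m²
F = P × A = 460800 × 0.00320701 = 1477.79 N
W = F × d = 1477.79 × 0.3348 = 494.764 J
In cal: 494.764 / 4.184 = 118.251 cal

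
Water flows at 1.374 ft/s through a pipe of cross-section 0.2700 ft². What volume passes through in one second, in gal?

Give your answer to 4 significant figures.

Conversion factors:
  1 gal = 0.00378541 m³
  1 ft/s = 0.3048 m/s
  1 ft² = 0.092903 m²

1.374 ft/s × 0.3048 = 0.418795 m/s
0.2700 ft² × 0.092903 = 0.0250838 m²
V = v × A × t = 0.418795 m/s × 0.0250838 m² × 1 s = 0.010505 m³
0.010505 m³ ÷ (0.00378541 m³/gal) = 2.77513 gal

2.775 gal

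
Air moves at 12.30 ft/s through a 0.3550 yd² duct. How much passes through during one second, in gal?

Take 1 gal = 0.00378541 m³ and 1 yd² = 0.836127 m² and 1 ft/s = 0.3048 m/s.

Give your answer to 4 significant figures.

294.0 gal

12.30 ft/s × 0.3048 → 3.74904 m/s
0.3550 yd² × 0.836127 → 0.296825 m²
V = v × A × t = 3.74904 m/s × 0.296825 m² × 1 s = 1.11281 m³
1.11281 m³ ÷ (0.00378541 m³/gal) = 293.973 gal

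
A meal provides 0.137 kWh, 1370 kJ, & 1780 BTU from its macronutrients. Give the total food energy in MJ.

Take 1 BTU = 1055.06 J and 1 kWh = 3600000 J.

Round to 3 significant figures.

0.137 kWh × 3600000 → 493200 J
1370 kJ × 1000 → 1.37×10⁶ J
1780 BTU × 1055.06 → 1.87801×10⁶ J
Combined: 493200 + 1.37×10⁶ + 1.87801×10⁶ = 3.74121×10⁶ J
In MJ: 3.74121×10⁶ / 1000000 = 3.74121 MJ

3.74 MJ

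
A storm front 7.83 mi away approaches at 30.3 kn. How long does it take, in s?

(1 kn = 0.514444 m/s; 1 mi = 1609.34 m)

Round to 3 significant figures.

7.83 mi × 1609.34 → 12601.1 m
30.3 kn × 0.514444 → 15.5877 m/s
t = d / v = 12601.1 m / 15.5877 m/s = 808.4 s

808 s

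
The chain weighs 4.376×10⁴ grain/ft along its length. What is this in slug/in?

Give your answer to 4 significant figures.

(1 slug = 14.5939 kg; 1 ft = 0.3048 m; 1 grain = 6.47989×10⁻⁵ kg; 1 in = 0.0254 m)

0.01619 slug/in

4.376×10⁴ grain/ft × 6.47989×10⁻⁵ kg/grain ÷ 0.3048 m/ft = 9.30315 kg/m
9.30315 kg/m ÷ 14.5939 kg/slug × 0.0254 m/in = 0.0161917 slug/in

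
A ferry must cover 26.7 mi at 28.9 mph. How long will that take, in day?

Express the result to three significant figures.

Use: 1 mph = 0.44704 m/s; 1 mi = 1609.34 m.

26.7 mi × 1609.34 = 42969.4 m
28.9 mph × 0.44704 = 12.9195 m/s
t = d / v = 42969.4 m / 12.9195 m/s = 3325.93 s
3325.93 s ÷ (86400 s/day) = 0.0384946 day

0.0385 day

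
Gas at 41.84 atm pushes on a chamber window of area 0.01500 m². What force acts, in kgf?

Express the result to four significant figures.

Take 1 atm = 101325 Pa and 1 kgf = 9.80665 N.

41.84 atm × 101325 → 4.23944×10⁶ Pa
F = P × A = 4.23944×10⁶ Pa × 0.015 m² = 63591.6 N
63591.6 N ÷ (9.80665 N/kgf) = 6484.54 kgf

6485 kgf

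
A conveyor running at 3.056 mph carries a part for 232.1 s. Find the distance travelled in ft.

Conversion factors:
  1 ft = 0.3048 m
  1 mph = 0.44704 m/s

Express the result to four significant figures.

1040 ft

3.056 mph × 0.44704 → 1.36615 m/s
d = v × t = 1.36615 m/s × 232.1 s = 317.083 m
317.083 m ÷ (0.3048 m/ft) = 1040.3 ft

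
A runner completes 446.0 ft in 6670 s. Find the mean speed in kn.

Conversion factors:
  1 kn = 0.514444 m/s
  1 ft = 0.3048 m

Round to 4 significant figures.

0.03962 kn

446.0 ft × 0.3048 = 135.941 m
v = d / t = 135.941 m / 6670 s = 0.020381 m/s
0.020381 m/s ÷ (0.514444 m/s/kn) = 0.0396175 kn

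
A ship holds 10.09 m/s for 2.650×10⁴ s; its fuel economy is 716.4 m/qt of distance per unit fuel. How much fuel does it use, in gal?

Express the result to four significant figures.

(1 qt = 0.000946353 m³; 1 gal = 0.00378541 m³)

d = v × t = 10.09 × 26500 = 267385 m
716.4 m/qt → 757011 m/m³
V = d / (distance per unit fuel) = 267385 / 757011 = 0.353212 m³
In gal: 0.353212 / 0.00378541 = 93.3088 gal

93.31 gal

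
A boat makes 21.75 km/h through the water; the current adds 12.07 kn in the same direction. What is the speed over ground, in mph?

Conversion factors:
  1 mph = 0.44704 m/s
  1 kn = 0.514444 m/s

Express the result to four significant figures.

27.40 mph

21.75 km/h × (1/3.6) = 6.04167 m/s
12.07 kn × 0.514444 = 6.20934 m/s
Sum: 6.04167 + 6.20934 = 12.251 m/s
In mph: 12.251 / 0.44704 = 27.4047 mph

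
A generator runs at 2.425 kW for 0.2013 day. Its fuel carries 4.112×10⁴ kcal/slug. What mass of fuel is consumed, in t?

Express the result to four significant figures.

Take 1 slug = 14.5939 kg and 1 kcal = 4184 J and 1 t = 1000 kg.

2.425 kW → 2425 W
0.2013 day → 17392.3 s
E = P × t = 2425 × 17392.3 = 4.21763×10⁷ J
4.112×10⁴ kcal/slug → 1.17889×10⁷ J/kg
m = E / e_s = 4.21763×10⁷ / 1.17889×10⁷ = 3.57763 kg
In t: 3.57763 / 1000 = 0.00357763 t

0.003578 t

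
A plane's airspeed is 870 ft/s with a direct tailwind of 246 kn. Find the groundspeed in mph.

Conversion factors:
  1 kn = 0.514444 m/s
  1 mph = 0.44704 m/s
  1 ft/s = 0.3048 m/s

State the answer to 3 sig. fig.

870 ft/s × 0.3048 → 265.176 m/s
246 kn × 0.514444 → 126.553 m/s
Sum: 265.176 + 126.553 = 391.729 m/s
In mph: 391.729 / 0.44704 = 876.273 mph

876 mph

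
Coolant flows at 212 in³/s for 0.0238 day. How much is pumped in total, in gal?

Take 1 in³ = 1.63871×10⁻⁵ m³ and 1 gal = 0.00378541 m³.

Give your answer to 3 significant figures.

1890 gal

212 in³/s → 0.00347407 m³/s
0.0238 day → 2056.32 s
V = Q × t = 0.00347407 × 2056.32 = 7.1438 m³
In gal: 7.1438 / 0.00378541 = 1887.19 gal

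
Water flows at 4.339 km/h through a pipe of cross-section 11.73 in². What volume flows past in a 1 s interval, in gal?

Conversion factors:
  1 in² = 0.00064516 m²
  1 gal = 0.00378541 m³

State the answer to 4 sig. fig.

2.410 gal

4.339 km/h × (1/3.6) → 1.20528 m/s
11.73 in² × 0.00064516 → 0.00756773 m²
V = v × A × t = 1.20528 m/s × 0.00756773 m² × 1 s = 0.00912123 m³
0.00912123 m³ ÷ (0.00378541 m³/gal) = 2.40958 gal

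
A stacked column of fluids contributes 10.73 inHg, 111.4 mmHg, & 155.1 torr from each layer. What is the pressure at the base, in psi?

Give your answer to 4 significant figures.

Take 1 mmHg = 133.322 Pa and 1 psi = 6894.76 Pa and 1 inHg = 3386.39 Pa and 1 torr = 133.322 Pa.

10.73 inHg × 3386.39 = 36336 Pa
111.4 mmHg × 133.322 = 14852.1 Pa
155.1 torr × 133.322 = 20678.2 Pa
Sum: 36336 + 14852.1 + 20678.2 = 71866.3 Pa
In psi: 71866.3 / 6894.76 = 10.4233 psi

10.42 psi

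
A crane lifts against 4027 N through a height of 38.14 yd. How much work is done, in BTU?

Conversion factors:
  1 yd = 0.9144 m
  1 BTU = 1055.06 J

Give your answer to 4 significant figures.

133.1 BTU

38.14 yd × 0.9144 → 34.8752 m
W = F × d = 4027 N × 34.8752 m = 140442 J
140442 J ÷ (1055.06 J/BTU) = 133.113 BTU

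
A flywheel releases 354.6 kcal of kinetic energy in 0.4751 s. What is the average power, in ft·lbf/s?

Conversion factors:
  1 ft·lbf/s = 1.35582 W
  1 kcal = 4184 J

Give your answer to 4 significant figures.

354.6 kcal × 4184 → 1.48365×10⁶ J
P = E / t = 1.48365×10⁶ J / 0.4751 s = 3.12282×10⁶ W
3.12282×10⁶ W ÷ (1.35582 W/ft·lbf/s) = 2.30327×10⁶ ft·lbf/s

2.303×10⁶ ft·lbf/s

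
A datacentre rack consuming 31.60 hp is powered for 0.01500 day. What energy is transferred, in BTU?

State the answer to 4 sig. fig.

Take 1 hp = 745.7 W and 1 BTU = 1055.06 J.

31.60 hp × 745.7 = 23564.1 W
0.01500 day × 86400 = 1296 s
E = P × t = 23564.1 W × 1296 s = 3.05391×10⁷ J
3.05391×10⁷ J ÷ (1055.06 J/BTU) = 28945.4 BTU

2.895×10⁴ BTU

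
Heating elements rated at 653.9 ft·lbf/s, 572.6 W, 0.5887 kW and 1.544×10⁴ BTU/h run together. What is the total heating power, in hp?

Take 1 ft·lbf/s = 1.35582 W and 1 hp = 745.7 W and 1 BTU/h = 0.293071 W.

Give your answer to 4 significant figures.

653.9 ft·lbf/s × 1.35582 = 886.571 W
572.6 W (already W)
0.5887 kW × 1000 = 588.7 W
1.544×10⁴ BTU/h × 0.293071 = 4525.02 W
Sum: 886.571 + 572.6 + 588.7 + 4525.02 = 6572.89 W
In hp: 6572.89 / 745.7 = 8.81439 hp

8.814 hp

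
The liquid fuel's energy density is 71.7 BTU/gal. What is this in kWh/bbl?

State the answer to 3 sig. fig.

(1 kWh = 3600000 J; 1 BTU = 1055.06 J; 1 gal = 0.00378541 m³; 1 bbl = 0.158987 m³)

71.7 BTU/gal × 1055.06 J/BTU ÷ 0.00378541 m³/gal = 1.9984×10⁷ J/m³
1.9984×10⁷ J/m³ ÷ 3600000 J/kWh × 0.158987 m³/bbl = 0.882555 kWh/bbl

0.883 kWh/bbl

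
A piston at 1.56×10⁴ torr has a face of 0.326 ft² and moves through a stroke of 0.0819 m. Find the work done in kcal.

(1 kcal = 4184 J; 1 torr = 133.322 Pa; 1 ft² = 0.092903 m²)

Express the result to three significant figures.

1.23 kcal

1.56×10⁴ torr → 2.07982×10⁶ Pa
0.326 ft² → 0.0302864 m²
F = P × A = 2.07982×10⁶ × 0.0302864 = 62990.3 N
W = F × d = 62990.3 × 0.0819 = 5158.91 J
In kcal: 5158.91 / 4184 = 1.23301 kcal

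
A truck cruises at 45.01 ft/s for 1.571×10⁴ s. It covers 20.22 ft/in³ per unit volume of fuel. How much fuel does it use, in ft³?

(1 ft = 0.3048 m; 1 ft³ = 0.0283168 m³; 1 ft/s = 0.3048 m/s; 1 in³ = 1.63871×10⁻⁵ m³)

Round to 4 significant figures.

45.01 ft/s → 13.719 m/s
d = v × t = 13.719 × 15710 = 215525 m
20.22 ft/in³ → 376092 m/m³
V = d / (distance per unit fuel) = 215525 / 376092 = 0.573065 m³
In ft³: 0.573065 / 0.0283168 = 20.2376 ft³

20.24 ft³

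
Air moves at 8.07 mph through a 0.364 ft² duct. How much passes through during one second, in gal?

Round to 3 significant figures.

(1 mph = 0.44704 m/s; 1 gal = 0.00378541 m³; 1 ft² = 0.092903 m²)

8.07 mph × 0.44704 = 3.60761 m/s
0.364 ft² × 0.092903 = 0.0338167 m²
V = v × A × t = 3.60761 m/s × 0.0338167 m² × 1 s = 0.121997 m³
0.121997 m³ ÷ (0.00378541 m³/gal) = 32.2282 gal

32.2 gal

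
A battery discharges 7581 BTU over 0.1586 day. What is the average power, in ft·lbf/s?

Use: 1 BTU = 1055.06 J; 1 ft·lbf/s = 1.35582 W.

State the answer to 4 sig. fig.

430.5 ft·lbf/s

7581 BTU × 1055.06 → 7.99841×10⁶ J
0.1586 day × 86400 → 13703 s
P = E / t = 7.99841×10⁶ J / 13703 s = 583.698 W
583.698 W ÷ (1.35582 W/ft·lbf/s) = 430.513 ft·lbf/s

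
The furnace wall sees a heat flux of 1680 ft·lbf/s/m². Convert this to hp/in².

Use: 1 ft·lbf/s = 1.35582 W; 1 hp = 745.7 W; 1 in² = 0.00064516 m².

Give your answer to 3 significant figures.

0.00197 hp/in²

1680 ft·lbf/s/m² × 1.35582 W/ft·lbf/s = 2277.78 W/m²
2277.78 W/m² ÷ 745.7 W/hp × 0.00064516 m²/in² = 0.00197068 hp/in²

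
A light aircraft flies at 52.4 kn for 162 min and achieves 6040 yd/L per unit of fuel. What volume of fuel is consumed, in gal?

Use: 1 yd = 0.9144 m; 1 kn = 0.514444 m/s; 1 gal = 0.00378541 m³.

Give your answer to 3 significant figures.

52.4 kn → 26.9569 m/s
162 min → 9720 s
d = v × t = 26.9569 × 9720 = 262021 m
6040 yd/L → 5.52298×10⁶ m/m³
V = d / (distance per unit fuel) = 262021 / 5.52298×10⁶ = 0.047442 m³
In gal: 0.047442 / 0.00378541 = 12.5329 gal

12.5 gal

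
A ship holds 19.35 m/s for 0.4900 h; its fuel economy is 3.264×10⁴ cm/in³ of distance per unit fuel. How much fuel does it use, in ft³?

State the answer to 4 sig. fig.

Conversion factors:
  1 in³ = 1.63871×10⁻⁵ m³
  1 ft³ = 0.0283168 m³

0.4900 h → 1764 s
d = v × t = 19.35 × 1764 = 34133.4 m
3.264×10⁴ cm/in³ → 1.99181×10⁷ m/m³
V = d / (distance per unit fuel) = 34133.4 / 1.99181×10⁷ = 0.00171369 m³
In ft³: 0.00171369 / 0.0283168 = 0.0605185 ft³

0.06052 ft³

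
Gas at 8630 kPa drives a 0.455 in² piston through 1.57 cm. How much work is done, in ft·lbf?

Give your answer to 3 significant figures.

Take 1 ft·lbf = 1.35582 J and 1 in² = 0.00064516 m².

29.3 ft·lbf

8630 kPa → 8.63×10⁶ Pa
0.455 in² → 2.93548×10⁻⁴ m²
F = P × A = 8.63×10⁶ × 2.93548×10⁻⁴ = 2533.32 N
1.57 cm → 0.0157 m
W = F × d = 2533.32 × 0.0157 = 39.7731 J
In ft·lbf: 39.7731 / 1.35582 = 29.3351 ft·lbf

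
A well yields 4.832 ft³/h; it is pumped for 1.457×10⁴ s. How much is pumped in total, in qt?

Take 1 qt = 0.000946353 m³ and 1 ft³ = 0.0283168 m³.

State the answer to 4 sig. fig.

585.2 qt

4.832 ft³/h → 3.80074×10⁻⁵ m³/s
V = Q × t = 3.80074×10⁻⁵ × 14570 = 0.553768 m³
In qt: 0.553768 / 0.000946353 = 585.16 qt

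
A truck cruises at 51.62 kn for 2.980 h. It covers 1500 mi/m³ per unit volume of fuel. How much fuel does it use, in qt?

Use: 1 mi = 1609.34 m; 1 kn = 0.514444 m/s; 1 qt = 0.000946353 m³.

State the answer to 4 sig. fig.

124.7 qt

51.62 kn → 26.5556 m/s
2.980 h → 10728 s
d = v × t = 26.5556 × 10728 = 284888 m
1500 mi/m³ → 2.41401×10⁶ m/m³
V = d / (distance per unit fuel) = 284888 / 2.41401×10⁶ = 0.118014 m³
In qt: 0.118014 / 0.000946353 = 124.704 qt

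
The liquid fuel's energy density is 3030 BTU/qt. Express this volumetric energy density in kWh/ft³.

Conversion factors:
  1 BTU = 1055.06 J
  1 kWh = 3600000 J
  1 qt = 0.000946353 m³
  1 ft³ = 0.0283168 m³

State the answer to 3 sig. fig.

26.6 kWh/ft³

3030 BTU/qt × 1055.06 J/BTU ÷ 0.000946353 m³/qt = 3.37805×10⁹ J/m³
3.37805×10⁹ J/m³ ÷ 3600000 J/kWh × 0.0283168 m³/ft³ = 26.571 kWh/ft³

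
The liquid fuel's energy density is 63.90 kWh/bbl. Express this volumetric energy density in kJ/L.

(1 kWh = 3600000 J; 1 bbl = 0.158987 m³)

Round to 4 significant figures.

63.90 kWh/bbl × 3600000 J/kWh ÷ 0.158987 m³/bbl = 1.44691×10⁹ J/m³
1.44691×10⁹ J/m³ ÷ 1000 J/kJ × 0.001 m³/L = 1446.91 kJ/L

1447 kJ/L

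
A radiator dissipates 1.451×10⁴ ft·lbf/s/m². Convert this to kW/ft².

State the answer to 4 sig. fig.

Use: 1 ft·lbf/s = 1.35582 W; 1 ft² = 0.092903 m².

1.828 kW/ft²

1.451×10⁴ ft·lbf/s/m² × 1.35582 W/ft·lbf/s = 19672.9 W/m²
19672.9 W/m² ÷ 1000 W/kW × 0.092903 m²/ft² = 1.82767 kW/ft²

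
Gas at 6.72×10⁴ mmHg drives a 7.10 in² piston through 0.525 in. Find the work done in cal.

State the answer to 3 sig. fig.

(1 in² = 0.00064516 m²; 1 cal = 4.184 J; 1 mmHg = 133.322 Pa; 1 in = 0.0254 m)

131 cal

6.72×10⁴ mmHg → 8.95924×10⁶ Pa
7.10 in² → 0.00458064 m²
F = P × A = 8.95924×10⁶ × 0.00458064 = 41039.1 N
0.525 in → 0.013335 m
W = F × d = 41039.1 × 0.013335 = 547.256 J
In cal: 547.256 / 4.184 = 130.797 cal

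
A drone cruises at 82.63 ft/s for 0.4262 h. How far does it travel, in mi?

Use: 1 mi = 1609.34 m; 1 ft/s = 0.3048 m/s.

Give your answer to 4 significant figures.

24.01 mi

82.63 ft/s × 0.3048 → 25.1856 m/s
0.4262 h × 3600 → 1534.32 s
d = v × t = 25.1856 m/s × 1534.32 s = 38642.8 m
38642.8 m ÷ (1609.34 m/mi) = 24.0116 mi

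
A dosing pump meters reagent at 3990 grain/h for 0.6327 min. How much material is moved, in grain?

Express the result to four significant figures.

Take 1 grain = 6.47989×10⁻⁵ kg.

3990 grain/h → 7.18188×10⁻⁵ kg/s
0.6327 min → 37.962 s
m = ṁ × t = 7.18188×10⁻⁵ × 37.962 = 0.00272639 kg
In grain: 0.00272639 / 6.47989×10⁻⁵ = 42.0746 grain

42.07 grain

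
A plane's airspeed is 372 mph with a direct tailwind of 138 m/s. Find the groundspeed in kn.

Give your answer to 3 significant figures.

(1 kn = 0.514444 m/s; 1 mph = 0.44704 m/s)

592 kn

372 mph × 0.44704 = 166.299 m/s
138 m/s (already m/s)
Total: 166.299 + 138 = 304.299 m/s
In kn: 304.299 / 0.514444 = 591.51 kn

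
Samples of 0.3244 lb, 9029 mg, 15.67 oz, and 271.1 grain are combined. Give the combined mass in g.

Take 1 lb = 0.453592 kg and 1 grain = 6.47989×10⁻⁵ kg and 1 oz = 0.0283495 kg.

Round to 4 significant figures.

618.0 g

0.3244 lb × 0.453592 = 0.147145 kg
9029 mg × 10⁻⁶ = 0.009029 kg
15.67 oz × 0.0283495 = 0.444237 kg
271.1 grain × 6.47989×10⁻⁵ = 0.017567 kg
Combined: 0.147145 + 0.009029 + 0.444237 + 0.017567 = 0.617978 kg
In g: 0.617978 / 0.001 = 617.978 g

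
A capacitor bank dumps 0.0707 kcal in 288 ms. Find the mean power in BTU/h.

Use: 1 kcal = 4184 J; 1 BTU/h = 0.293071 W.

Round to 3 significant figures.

0.0707 kcal × 4184 → 295.809 J
288 ms × 0.001 → 0.288 s
P = E / t = 295.809 J / 0.288 s = 1027.11 W
1027.11 W ÷ (0.293071 W/BTU/h) = 3504.65 BTU/h

3500 BTU/h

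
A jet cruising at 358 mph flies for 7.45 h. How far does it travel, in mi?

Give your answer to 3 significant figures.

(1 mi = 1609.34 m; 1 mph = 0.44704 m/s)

2670 mi

358 mph × 0.44704 = 160.04 m/s
7.45 h × 3600 = 26820 s
d = v × t = 160.04 m/s × 26820 s = 4.29227×10⁶ m
4.29227×10⁶ m ÷ (1609.34 m/mi) = 2667.1 mi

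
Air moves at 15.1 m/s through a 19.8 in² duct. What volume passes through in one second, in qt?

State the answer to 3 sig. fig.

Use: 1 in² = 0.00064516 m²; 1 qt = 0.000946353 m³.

204 qt

19.8 in² × 0.00064516 = 0.0127742 m²
V = v × A × t = 15.1 m/s × 0.0127742 m² × 1 s = 0.19289 m³
0.19289 m³ ÷ (0.000946353 m³/qt) = 203.825 qt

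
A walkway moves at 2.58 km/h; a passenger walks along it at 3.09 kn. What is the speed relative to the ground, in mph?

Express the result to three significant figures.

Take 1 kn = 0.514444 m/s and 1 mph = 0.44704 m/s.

2.58 km/h × (1/3.6) = 0.716667 m/s
3.09 kn × 0.514444 = 1.58963 m/s
Combined: 0.716667 + 1.58963 = 2.3063 m/s
In mph: 2.3063 / 0.44704 = 5.15905 mph

5.16 mph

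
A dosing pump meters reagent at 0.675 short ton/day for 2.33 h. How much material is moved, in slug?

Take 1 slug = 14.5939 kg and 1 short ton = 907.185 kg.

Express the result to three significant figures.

4.07 slug

0.675 short ton/day → 0.00708738 kg/s
2.33 h → 8388 s
m = ṁ × t = 0.00708738 × 8388 = 59.4489 kg
In slug: 59.4489 / 14.5939 = 4.07354 slug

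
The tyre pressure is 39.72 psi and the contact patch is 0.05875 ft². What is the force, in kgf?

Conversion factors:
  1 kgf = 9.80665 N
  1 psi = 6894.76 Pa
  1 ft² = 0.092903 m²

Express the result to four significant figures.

152.4 kgf

39.72 psi × 6894.76 = 273860 Pa
0.05875 ft² × 0.092903 = 0.00545805 m²
F = P × A = 273860 Pa × 0.00545805 m² = 1494.74 N
1494.74 N ÷ (9.80665 N/kgf) = 152.421 kgf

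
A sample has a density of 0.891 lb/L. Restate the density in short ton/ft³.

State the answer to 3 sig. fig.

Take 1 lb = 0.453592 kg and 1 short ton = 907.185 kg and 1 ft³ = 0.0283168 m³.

0.891 lb/L × 0.453592 kg/lb ÷ 0.001 m³/L = 404.15 kg/m³
404.15 kg/m³ ÷ 907.185 kg/short ton × 0.0283168 m³/ft³ = 0.0126151 short ton/ft³

0.0126 short ton/ft³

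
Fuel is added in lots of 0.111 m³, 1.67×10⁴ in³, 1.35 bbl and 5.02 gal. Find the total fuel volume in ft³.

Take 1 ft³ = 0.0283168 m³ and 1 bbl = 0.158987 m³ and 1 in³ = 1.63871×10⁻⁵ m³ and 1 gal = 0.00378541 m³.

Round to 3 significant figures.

21.8 ft³

0.111 m³ (already m³)
1.67×10⁴ in³ × 1.63871×10⁻⁵ → 0.273665 m³
1.35 bbl × 0.158987 → 0.214632 m³
5.02 gal × 0.00378541 → 0.0190028 m³
Sum: 0.111 + 0.273665 + 0.214632 + 0.0190028 = 0.6183 m³
In ft³: 0.6183 / 0.0283168 = 21.8351 ft³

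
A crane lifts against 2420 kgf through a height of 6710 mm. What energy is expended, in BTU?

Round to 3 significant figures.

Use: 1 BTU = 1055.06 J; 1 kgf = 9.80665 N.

151 BTU

2420 kgf × 9.80665 = 23732.1 N
6710 mm × 0.001 = 6.71 m
W = F × d = 23732.1 N × 6.71 m = 159242 J
159242 J ÷ (1055.06 J/BTU) = 150.932 BTU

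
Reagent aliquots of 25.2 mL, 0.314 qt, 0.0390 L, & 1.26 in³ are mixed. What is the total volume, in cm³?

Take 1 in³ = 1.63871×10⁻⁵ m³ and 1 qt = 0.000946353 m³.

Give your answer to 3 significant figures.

25.2 mL × 10⁻⁶ = 2.52×10⁻⁵ m³
0.314 qt × 0.000946353 = 2.97155×10⁻⁴ m³
0.0390 L × 0.001 = 3.9×10⁻⁵ m³
1.26 in³ × 1.63871×10⁻⁵ = 2.06477×10⁻⁵ m³
Combined: 2.52×10⁻⁵ + 2.97155×10⁻⁴ + 3.9×10⁻⁵ + 2.06477×10⁻⁵ = 3.82003×10⁻⁴ m³
In cm³: 3.82003×10⁻⁴ / 10⁻⁶ = 382.003 cm³

382 cm³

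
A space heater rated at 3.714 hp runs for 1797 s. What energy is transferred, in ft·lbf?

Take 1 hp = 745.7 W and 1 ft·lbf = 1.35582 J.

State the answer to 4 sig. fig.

3.671×10⁶ ft·lbf

3.714 hp × 745.7 = 2769.53 W
E = P × t = 2769.53 W × 1797 s = 4.97685×10⁶ J
4.97685×10⁶ J ÷ (1.35582 J/ft·lbf) = 3.67073×10⁶ ft·lbf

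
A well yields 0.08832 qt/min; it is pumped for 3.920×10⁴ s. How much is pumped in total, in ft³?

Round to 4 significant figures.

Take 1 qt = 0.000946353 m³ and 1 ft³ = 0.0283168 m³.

0.08832 qt/min → 1.39303×10⁻⁶ m³/s
V = Q × t = 1.39303×10⁻⁶ × 39200 = 0.0546068 m³
In ft³: 0.0546068 / 0.0283168 = 1.92842 ft³

1.928 ft³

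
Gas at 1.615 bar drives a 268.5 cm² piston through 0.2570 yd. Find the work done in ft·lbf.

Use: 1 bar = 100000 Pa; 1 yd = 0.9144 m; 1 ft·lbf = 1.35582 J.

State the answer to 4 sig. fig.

751.6 ft·lbf

1.615 bar → 161500 Pa
268.5 cm² → 0.02685 m²
F = P × A = 161500 × 0.02685 = 4336.27 N
0.2570 yd → 0.235001 m
W = F × d = 4336.27 × 0.235001 = 1019.03 J
In ft·lbf: 1019.03 / 1.35582 = 751.597 ft·lbf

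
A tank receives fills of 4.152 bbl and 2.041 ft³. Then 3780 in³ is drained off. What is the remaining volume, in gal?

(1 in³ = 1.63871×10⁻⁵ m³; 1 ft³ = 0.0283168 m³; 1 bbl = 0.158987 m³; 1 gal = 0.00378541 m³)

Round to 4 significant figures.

4.152 bbl × 0.158987 → 0.660114 m³
2.041 ft³ × 0.0283168 → 0.0577946 m³
3780 in³ × 1.63871×10⁻⁵ → 0.0619432 m³
Net: 0.660114 + 0.0577946 − 0.0619432 = 0.655965 m³
In gal: 0.655965 / 0.00378541 = 173.288 gal

173.3 gal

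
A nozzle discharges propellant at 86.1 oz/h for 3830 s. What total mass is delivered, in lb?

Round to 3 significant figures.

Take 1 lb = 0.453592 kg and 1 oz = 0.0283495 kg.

86.1 oz/h → 6.78026×10⁻⁴ kg/s
m = ṁ × t = 6.78026×10⁻⁴ × 3830 = 2.59684 kg
In lb: 2.59684 / 0.453592 = 5.72506 lb

5.73 lb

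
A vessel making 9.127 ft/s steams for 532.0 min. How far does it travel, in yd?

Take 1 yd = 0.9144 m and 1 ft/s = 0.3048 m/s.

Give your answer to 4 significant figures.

9.127 ft/s × 0.3048 → 2.78191 m/s
532.0 min × 60 → 31920 s
d = v × t = 2.78191 m/s × 31920 s = 88798.6 m
88798.6 m ÷ (0.9144 m/yd) = 97111.3 yd

9.711×10⁴ yd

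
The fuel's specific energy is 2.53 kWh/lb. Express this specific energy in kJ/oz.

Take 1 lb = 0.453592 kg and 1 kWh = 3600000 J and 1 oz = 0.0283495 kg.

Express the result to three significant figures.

569 kJ/oz

2.53 kWh/lb × 3600000 J/kWh ÷ 0.453592 kg/lb = 2.00797×10⁷ J/kg
2.00797×10⁷ J/kg ÷ 1000 J/kJ × 0.0283495 kg/oz = 569.249 kJ/oz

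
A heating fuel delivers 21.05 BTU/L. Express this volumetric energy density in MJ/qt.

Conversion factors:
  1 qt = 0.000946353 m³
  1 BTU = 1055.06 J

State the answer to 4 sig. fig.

0.02102 MJ/qt

21.05 BTU/L × 1055.06 J/BTU ÷ 0.001 m³/L = 2.2209×10⁷ J/m³
2.2209×10⁷ J/m³ ÷ 1000000 J/MJ × 0.000946353 m³/qt = 0.0210176 MJ/qt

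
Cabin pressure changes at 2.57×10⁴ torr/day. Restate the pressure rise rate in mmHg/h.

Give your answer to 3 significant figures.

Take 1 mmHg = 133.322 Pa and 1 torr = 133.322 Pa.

1070 mmHg/h

2.57×10⁴ torr/day × 133.322 Pa/torr ÷ 86400 s/day = 39.6571 Pa/s
39.6571 Pa/s ÷ 133.322 Pa/mmHg × 3600 s/h = 1070.83 mmHg/h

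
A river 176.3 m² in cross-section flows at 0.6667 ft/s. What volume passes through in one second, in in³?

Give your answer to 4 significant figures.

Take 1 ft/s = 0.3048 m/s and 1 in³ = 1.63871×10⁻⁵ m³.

0.6667 ft/s × 0.3048 = 0.20321 m/s
V = v × A × t = 0.20321 m/s × 176.3 m² × 1 s = 35.8259 m³
35.8259 m³ ÷ (1.63871×10⁻⁵ m³/in³) = 2.18623×10⁶ in³

2.186×10⁶ in³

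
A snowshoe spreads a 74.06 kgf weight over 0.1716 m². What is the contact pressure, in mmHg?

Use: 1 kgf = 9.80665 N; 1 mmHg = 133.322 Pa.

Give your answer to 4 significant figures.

74.06 kgf × 9.80665 = 726.28 N
P = F / A = 726.28 N / 0.1716 m² = 4232.4 Pa
4232.4 Pa ÷ (133.322 Pa/mmHg) = 31.7457 mmHg

31.75 mmHg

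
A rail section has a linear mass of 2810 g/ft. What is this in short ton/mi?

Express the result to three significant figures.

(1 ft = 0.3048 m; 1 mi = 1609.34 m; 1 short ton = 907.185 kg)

2810 g/ft × 0.001 kg/g ÷ 0.3048 m/ft = 9.21916 kg/m
9.21916 kg/m ÷ 907.185 kg/short ton × 1609.34 m/mi = 16.3547 short ton/mi

16.4 short ton/mi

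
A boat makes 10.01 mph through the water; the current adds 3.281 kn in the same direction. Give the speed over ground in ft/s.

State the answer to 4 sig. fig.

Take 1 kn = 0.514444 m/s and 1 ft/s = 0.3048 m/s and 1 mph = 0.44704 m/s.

20.22 ft/s

10.01 mph × 0.44704 → 4.47487 m/s
3.281 kn × 0.514444 → 1.68789 m/s
Sum: 4.47487 + 1.68789 = 6.16276 m/s
In ft/s: 6.16276 / 0.3048 = 20.219 ft/s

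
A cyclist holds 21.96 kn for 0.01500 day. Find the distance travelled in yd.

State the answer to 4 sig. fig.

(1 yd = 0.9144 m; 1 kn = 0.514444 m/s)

1.601×10⁴ yd

21.96 kn × 0.514444 → 11.2972 m/s
0.01500 day × 86400 → 1296 s
d = v × t = 11.2972 m/s × 1296 s = 14641.2 m
14641.2 m ÷ (0.9144 m/yd) = 16011.8 yd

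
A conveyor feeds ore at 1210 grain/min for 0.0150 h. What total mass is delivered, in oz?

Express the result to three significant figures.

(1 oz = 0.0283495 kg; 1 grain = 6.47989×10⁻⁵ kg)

2.49 oz

1210 grain/min → 0.00130678 kg/s
0.0150 h → 54 s
m = ṁ × t = 0.00130678 × 54 = 0.0705661 kg
In oz: 0.0705661 / 0.0283495 = 2.48915 oz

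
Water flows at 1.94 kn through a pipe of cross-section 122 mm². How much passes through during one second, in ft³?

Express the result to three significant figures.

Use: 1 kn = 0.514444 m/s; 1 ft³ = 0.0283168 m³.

0.00430 ft³

1.94 kn × 0.514444 → 0.998021 m/s
122 mm² × 10⁻⁶ → 1.22×10⁻⁴ m²
V = v × A × t = 0.998021 m/s × 1.22×10⁻⁴ m² × 1 s = 1.21759×10⁻⁴ m³
1.21759×10⁻⁴ m³ ÷ (0.0283168 m³/ft³) = 0.00429989 ft³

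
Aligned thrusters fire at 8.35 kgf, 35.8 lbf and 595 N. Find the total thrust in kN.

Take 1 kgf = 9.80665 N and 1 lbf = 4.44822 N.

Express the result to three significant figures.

8.35 kgf × 9.80665 → 81.8855 N
35.8 lbf × 4.44822 → 159.246 N
595 N (already N)
Total: 81.8855 + 159.246 + 595 = 836.132 N
In kN: 836.132 / 1000 = 0.836132 kN

0.836 kN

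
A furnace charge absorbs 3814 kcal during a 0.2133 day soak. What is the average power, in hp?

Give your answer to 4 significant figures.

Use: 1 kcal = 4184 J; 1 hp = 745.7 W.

1.161 hp

3814 kcal × 4184 = 1.59578×10⁷ J
0.2133 day × 86400 = 18429.1 s
P = E / t = 1.59578×10⁷ J / 18429.1 s = 865.902 W
865.902 W ÷ (745.7 W/hp) = 1.16119 hp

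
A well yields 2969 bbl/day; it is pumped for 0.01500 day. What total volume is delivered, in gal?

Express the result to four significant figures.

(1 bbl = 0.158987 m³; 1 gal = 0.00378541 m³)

2969 bbl/day → 0.00546334 m³/s
0.01500 day → 1296 s
V = Q × t = 0.00546334 × 1296 = 7.08049 m³
In gal: 7.08049 / 0.00378541 = 1870.47 gal

1870 gal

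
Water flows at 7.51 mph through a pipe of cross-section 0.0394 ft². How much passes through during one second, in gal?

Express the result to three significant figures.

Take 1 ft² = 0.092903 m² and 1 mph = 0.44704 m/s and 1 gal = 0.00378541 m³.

7.51 mph × 0.44704 = 3.35727 m/s
0.0394 ft² × 0.092903 = 0.00366038 m²
V = v × A × t = 3.35727 m/s × 0.00366038 m² × 1 s = 0.0122889 m³
0.0122889 m³ ÷ (0.00378541 m³/gal) = 3.24639 gal

3.25 gal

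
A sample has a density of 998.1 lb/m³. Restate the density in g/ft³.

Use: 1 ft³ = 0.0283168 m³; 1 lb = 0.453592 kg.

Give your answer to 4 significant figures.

998.1 lb/m³ × 0.453592 kg/lb = 452.73 kg/m³
452.73 kg/m³ ÷ 0.001 kg/g × 0.0283168 m³/ft³ = 12819.9 g/ft³

1.282×10⁴ g/ft³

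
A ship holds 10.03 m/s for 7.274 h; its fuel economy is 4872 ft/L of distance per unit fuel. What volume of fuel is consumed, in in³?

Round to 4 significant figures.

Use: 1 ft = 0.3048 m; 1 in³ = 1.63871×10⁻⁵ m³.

1.079×10⁴ in³

7.274 h → 26186.4 s
d = v × t = 10.03 × 26186.4 = 262650 m
4872 ft/L → 1.48499×10⁶ m/m³
V = d / (distance per unit fuel) = 262650 / 1.48499×10⁶ = 0.17687 m³
In in³: 0.17687 / 1.63871×10⁻⁵ = 10793.2 in³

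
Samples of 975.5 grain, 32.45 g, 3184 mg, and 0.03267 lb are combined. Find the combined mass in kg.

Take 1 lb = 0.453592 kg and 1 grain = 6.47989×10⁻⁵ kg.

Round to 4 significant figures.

0.1137 kg

975.5 grain × 6.47989×10⁻⁵ = 0.0632113 kg
32.45 g × 0.001 = 0.03245 kg
3184 mg × 10⁻⁶ = 0.003184 kg
0.03267 lb × 0.453592 = 0.0148189 kg
Sum: 0.0632113 + 0.03245 + 0.003184 + 0.0148189 = 0.113664 kg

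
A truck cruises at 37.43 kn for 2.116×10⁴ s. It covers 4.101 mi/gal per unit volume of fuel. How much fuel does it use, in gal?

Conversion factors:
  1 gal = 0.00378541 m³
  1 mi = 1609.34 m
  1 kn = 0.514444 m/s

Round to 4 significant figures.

61.74 gal

37.43 kn → 19.2556 m/s
d = v × t = 19.2556 × 21160 = 407448 m
4.101 mi/gal → 1.74351×10⁶ m/m³
V = d / (distance per unit fuel) = 407448 / 1.74351×10⁶ = 0.233694 m³
In gal: 0.233694 / 0.00378541 = 61.7355 gal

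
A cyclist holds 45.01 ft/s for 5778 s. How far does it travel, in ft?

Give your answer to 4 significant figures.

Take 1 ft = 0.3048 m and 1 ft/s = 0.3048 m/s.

45.01 ft/s × 0.3048 → 13.719 m/s
d = v × t = 13.719 m/s × 5778 s = 79268.4 m
79268.4 m ÷ (0.3048 m/ft) = 260067 ft

2.601×10⁵ ft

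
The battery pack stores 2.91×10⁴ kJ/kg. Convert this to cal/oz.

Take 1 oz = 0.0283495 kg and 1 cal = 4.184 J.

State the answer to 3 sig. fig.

2.91×10⁴ kJ/kg × 1000 J/kJ = 2.91×10⁷ J/kg
2.91×10⁷ J/kg ÷ 4.184 J/cal × 0.0283495 kg/oz = 197173 cal/oz

1.97×10⁵ cal/oz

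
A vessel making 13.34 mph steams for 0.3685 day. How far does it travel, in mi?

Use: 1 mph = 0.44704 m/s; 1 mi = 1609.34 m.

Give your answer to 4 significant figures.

118.0 mi

13.34 mph × 0.44704 → 5.96351 m/s
0.3685 day × 86400 → 31838.4 s
d = v × t = 5.96351 m/s × 31838.4 s = 189869 m
189869 m ÷ (1609.34 m/mi) = 117.979 mi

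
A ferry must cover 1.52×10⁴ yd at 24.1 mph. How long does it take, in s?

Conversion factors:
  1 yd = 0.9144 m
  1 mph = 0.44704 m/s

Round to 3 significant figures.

1290 s

1.52×10⁴ yd × 0.9144 = 13898.9 m
24.1 mph × 0.44704 = 10.7737 m/s
t = d / v = 13898.9 m / 10.7737 m/s = 1290.08 s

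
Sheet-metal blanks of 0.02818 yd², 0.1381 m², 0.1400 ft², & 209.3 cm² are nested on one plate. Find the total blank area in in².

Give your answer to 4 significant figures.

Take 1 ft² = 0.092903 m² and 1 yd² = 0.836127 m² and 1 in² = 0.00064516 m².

303.2 in²

0.02818 yd² × 0.836127 = 0.0235621 m²
0.1381 m² (already m²)
0.1400 ft² × 0.092903 = 0.0130064 m²
209.3 cm² × 0.0001 = 0.02093 m²
Sum: 0.0235621 + 0.1381 + 0.0130064 + 0.02093 = 0.195598 m²
In in²: 0.195598 / 0.00064516 = 303.178 in²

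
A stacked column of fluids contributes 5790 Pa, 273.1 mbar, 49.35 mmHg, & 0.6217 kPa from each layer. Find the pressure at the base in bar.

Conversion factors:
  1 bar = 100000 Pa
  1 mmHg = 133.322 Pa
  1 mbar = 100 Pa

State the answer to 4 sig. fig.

0.4030 bar

5790 Pa (already Pa)
273.1 mbar × 100 → 27310 Pa
49.35 mmHg × 133.322 → 6579.44 Pa
0.6217 kPa × 1000 → 621.7 Pa
Combined: 5790 + 27310 + 6579.44 + 621.7 = 40301.1 Pa
In bar: 40301.1 / 100000 = 0.403011 bar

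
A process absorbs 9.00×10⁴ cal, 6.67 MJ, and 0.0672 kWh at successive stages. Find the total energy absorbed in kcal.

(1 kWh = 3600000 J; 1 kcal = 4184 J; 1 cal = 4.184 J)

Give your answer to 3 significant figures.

1740 kcal

9.00×10⁴ cal × 4.184 → 376560 J
6.67 MJ × 1000000 → 6.67×10⁶ J
0.0672 kWh × 3600000 → 241920 J
Combined: 376560 + 6.67×10⁶ + 241920 = 7.28848×10⁶ J
In kcal: 7.28848×10⁶ / 4184 = 1741.99 kcal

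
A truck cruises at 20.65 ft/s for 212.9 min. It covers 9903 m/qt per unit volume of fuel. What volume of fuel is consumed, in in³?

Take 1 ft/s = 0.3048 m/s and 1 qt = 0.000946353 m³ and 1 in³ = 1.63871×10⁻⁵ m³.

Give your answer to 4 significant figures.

468.9 in³

20.65 ft/s → 6.29412 m/s
212.9 min → 12774 s
d = v × t = 6.29412 × 12774 = 80401.1 m
9903 m/qt → 1.04644×10⁷ m/m³
V = d / (distance per unit fuel) = 80401.1 / 1.04644×10⁷ = 0.0076833 m³
In in³: 0.0076833 / 1.63871×10⁻⁵ = 468.863 in³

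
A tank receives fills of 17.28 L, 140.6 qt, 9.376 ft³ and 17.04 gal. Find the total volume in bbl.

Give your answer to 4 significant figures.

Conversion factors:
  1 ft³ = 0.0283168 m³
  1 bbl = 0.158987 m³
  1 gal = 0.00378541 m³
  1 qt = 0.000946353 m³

17.28 L × 0.001 = 0.01728 m³
140.6 qt × 0.000946353 = 0.133057 m³
9.376 ft³ × 0.0283168 = 0.265498 m³
17.04 gal × 0.00378541 = 0.0645034 m³
Total: 0.01728 + 0.133057 + 0.265498 + 0.0645034 = 0.480338 m³
In bbl: 0.480338 / 0.158987 = 3.02124 bbl

3.021 bbl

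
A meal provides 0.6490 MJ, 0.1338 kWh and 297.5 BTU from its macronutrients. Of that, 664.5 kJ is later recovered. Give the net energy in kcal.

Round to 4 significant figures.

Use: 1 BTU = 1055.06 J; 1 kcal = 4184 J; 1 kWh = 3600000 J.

186.4 kcal

0.6490 MJ × 1000000 = 649000 J
0.1338 kWh × 3600000 = 481680 J
297.5 BTU × 1055.06 = 313880 J
664.5 kJ × 1000 = 664500 J
Result: 649000 + 481680 + 313880 − 664500 = 780060 J
In kcal: 780060 / 4184 = 186.439 kcal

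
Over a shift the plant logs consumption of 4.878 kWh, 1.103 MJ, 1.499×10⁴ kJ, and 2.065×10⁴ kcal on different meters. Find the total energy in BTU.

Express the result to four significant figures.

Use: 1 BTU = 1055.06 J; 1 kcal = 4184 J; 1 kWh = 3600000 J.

1.138×10⁵ BTU

4.878 kWh × 3600000 → 1.75608×10⁷ J
1.103 MJ × 1000000 → 1.103×10⁶ J
1.499×10⁴ kJ × 1000 → 1.499×10⁷ J
2.065×10⁴ kcal × 4184 → 8.63996×10⁷ J
Sum: 1.75608×10⁷ + 1.103×10⁶ + 1.499×10⁷ + 8.63996×10⁷ = 1.20053×10⁸ J
In BTU: 1.20053×10⁸ / 1055.06 = 113788 BTU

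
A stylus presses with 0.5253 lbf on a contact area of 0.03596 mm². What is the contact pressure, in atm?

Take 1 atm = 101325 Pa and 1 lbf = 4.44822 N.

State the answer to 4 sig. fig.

0.5253 lbf × 4.44822 → 2.33665 N
0.03596 mm² × 10⁻⁶ → 3.596×10⁻⁸ m²
P = F / A = 2.33665 N / 3.596×10⁻⁸ m² = 6.49791×10⁷ Pa
6.49791×10⁷ Pa ÷ (101325 Pa/atm) = 641.294 atm

641.3 atm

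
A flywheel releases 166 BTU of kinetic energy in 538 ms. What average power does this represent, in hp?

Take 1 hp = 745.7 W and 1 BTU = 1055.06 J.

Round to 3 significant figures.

166 BTU × 1055.06 → 175140 J
538 ms × 0.001 → 0.538 s
P = E / t = 175140 J / 0.538 s = 325539 W
325539 W ÷ (745.7 W/hp) = 436.555 hp

437 hp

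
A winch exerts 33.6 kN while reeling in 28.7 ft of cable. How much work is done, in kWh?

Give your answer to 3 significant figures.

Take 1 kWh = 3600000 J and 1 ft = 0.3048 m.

33.6 kN × 1000 → 33600 N
28.7 ft × 0.3048 → 8.74776 m
W = F × d = 33600 N × 8.74776 m = 293925 J
293925 J ÷ (3600000 J/kWh) = 0.0816458 kWh

0.0816 kWh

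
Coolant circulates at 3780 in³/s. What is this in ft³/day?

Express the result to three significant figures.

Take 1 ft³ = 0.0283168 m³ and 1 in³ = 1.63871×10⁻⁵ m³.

1.89×10⁵ ft³/day

3780 in³/s × 1.63871×10⁻⁵ m³/in³ = 0.0619432 m³/s
0.0619432 m³/s ÷ 0.0283168 m³/ft³ × 86400 s/day = 189001 ft³/day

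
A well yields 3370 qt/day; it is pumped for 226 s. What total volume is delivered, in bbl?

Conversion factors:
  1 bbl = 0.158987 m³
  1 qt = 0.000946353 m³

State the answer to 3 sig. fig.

0.0525 bbl

3370 qt/day → 3.69121×10⁻⁵ m³/s
V = Q × t = 3.69121×10⁻⁵ × 226 = 0.00834213 m³
In bbl: 0.00834213 / 0.158987 = 0.0524705 bbl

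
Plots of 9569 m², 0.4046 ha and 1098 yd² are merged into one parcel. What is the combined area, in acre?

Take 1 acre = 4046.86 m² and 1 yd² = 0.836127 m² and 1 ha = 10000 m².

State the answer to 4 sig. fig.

3.591 acre

9569 m² (already m²)
0.4046 ha × 10000 = 4046 m²
1098 yd² × 0.836127 = 918.067 m²
Combined: 9569 + 4046 + 918.067 = 14533.1 m²
In acre: 14533.1 / 4046.86 = 3.5912 acre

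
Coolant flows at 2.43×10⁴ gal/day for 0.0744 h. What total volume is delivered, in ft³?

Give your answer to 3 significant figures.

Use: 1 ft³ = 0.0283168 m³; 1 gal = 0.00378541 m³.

2.43×10⁴ gal/day → 0.00106465 m³/s
0.0744 h → 267.84 s
V = Q × t = 0.00106465 × 267.84 = 0.285156 m³
In ft³: 0.285156 / 0.0283168 = 10.0702 ft³

10.1 ft³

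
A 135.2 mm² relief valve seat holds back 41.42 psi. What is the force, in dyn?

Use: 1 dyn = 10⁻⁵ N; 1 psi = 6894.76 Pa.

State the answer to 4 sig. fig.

3.861×10⁶ dyn

41.42 psi × 6894.76 → 285581 Pa
135.2 mm² × 10⁻⁶ → 1.352×10⁻⁴ m²
F = P × A = 285581 Pa × 1.352×10⁻⁴ m² = 38.6106 N
38.6106 N ÷ (10⁻⁵ N/dyn) = 3.86106×10⁶ dyn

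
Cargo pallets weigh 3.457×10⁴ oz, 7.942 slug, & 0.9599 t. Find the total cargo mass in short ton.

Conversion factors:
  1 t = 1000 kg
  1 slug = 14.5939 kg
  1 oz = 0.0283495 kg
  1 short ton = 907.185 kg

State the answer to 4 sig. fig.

2.266 short ton

3.457×10⁴ oz × 0.0283495 = 980.042 kg
7.942 slug × 14.5939 = 115.905 kg
0.9599 t × 1000 = 959.9 kg
Total: 980.042 + 115.905 + 959.9 = 2055.85 kg
In short ton: 2055.85 / 907.185 = 2.26619 short ton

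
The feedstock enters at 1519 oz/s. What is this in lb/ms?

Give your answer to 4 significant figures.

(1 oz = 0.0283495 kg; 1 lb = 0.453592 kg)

1519 oz/s × 0.0283495 kg/oz = 43.0629 kg/s
43.0629 kg/s ÷ 0.453592 kg/lb × 0.001 s/ms = 0.0949375 lb/ms

0.09494 lb/ms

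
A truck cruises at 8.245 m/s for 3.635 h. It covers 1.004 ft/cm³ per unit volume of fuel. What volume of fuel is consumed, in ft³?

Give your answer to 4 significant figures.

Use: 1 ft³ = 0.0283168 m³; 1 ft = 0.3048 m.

3.635 h → 13086 s
d = v × t = 8.245 × 13086 = 107894 m
1.004 ft/cm³ → 306019 m/m³
V = d / (distance per unit fuel) = 107894 / 306019 = 0.352573 m³
In ft³: 0.352573 / 0.0283168 = 12.451 ft³

12.45 ft³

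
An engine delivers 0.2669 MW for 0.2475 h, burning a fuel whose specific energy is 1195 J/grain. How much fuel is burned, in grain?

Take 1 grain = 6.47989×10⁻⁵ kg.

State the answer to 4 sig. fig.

0.2669 MW → 266900 W
0.2475 h → 891 s
E = P × t = 266900 × 891 = 2.37808×10⁸ J
1195 J/grain → 1.84417×10⁷ J/kg
m = E / e_s = 2.37808×10⁸ / 1.84417×10⁷ = 12.8951 kg
In grain: 12.8951 / 6.47989×10⁻⁵ = 199002 grain

1.990×10⁵ grain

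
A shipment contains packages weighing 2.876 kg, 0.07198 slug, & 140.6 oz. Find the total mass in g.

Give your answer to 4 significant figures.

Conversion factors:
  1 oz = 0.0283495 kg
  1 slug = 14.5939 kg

2.876 kg (already kg)
0.07198 slug × 14.5939 = 1.05047 kg
140.6 oz × 0.0283495 = 3.98594 kg
Total: 2.876 + 1.05047 + 3.98594 = 7.91241 kg
In g: 7.91241 / 0.001 = 7912.41 g

7912 g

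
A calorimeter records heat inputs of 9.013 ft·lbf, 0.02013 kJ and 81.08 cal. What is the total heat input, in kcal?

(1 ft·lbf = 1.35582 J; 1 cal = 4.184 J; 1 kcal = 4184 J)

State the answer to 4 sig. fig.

0.08881 kcal

9.013 ft·lbf × 1.35582 → 12.22 J
0.02013 kJ × 1000 → 20.13 J
81.08 cal × 4.184 → 339.239 J
Combined: 12.22 + 20.13 + 339.239 = 371.589 J
In kcal: 371.589 / 4184 = 0.0888119 kcal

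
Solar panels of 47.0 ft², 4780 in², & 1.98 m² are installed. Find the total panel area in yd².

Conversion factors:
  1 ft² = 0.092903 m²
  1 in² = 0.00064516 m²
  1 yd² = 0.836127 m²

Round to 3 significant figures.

47.0 ft² × 0.092903 = 4.36644 m²
4780 in² × 0.00064516 = 3.08386 m²
1.98 m² (already m²)
Combined: 4.36644 + 3.08386 + 1.98 = 9.4303 m²
In yd²: 9.4303 / 0.836127 = 11.2785 yd²

11.3 yd²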